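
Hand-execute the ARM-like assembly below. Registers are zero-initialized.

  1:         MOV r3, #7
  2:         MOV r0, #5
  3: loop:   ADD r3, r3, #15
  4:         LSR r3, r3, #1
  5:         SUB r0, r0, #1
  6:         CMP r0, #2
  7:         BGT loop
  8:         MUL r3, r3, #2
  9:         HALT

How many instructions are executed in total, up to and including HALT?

19

after MOV r3, #7: r3=7
after MOV r0, #5: r0=5
after ADD r3, r3, #15: r3=7+15=22
after LSR r3, r3, #1: r3=22>>1=11
after SUB r0, r0, #1: r0=5-1=4
CMP r0, #2  (cmp 4,2)
BGT loop: taken
after ADD r3, r3, #15: r3=11+15=26
after LSR r3, r3, #1: r3=26>>1=13
after SUB r0, r0, #1: r0=4-1=3
CMP r0, #2  (cmp 3,2)
BGT loop: taken
after ADD r3, r3, #15: r3=13+15=28
after LSR r3, r3, #1: r3=28>>1=14
after SUB r0, r0, #1: r0=3-1=2
CMP r0, #2  (cmp 2,2)
BGT loop: not taken
after MUL r3, r3, #2: r3=14*2=28
halt.
Total executed instructions: 19.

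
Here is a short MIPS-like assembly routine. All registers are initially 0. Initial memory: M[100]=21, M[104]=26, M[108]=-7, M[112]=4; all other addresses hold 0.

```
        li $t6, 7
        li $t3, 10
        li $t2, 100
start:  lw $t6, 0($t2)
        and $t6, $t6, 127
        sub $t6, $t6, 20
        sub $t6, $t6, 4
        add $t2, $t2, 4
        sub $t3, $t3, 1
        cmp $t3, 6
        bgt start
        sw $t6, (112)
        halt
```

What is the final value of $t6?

-20

after li $t6, 7: $t6=7
after li $t3, 10: $t3=10
after li $t2, 100: $t2=100
after lw $t6, 0($t2): $t6=M[100]=21
after and $t6, $t6, 127: $t6=21&127=21
after sub $t6, $t6, 20: $t6=21-20=1
after sub $t6, $t6, 4: $t6=1-4=-3
after add $t2, $t2, 4: $t2=100+4=104
after sub $t3, $t3, 1: $t3=10-1=9
cmp $t3, 6  (cmp 9,6)
bgt start: taken
after lw $t6, 0($t2): $t6=M[104]=26
after and $t6, $t6, 127: $t6=26&127=26
after sub $t6, $t6, 20: $t6=26-20=6
after sub $t6, $t6, 4: $t6=6-4=2
after add $t2, $t2, 4: $t2=104+4=108
after sub $t3, $t3, 1: $t3=9-1=8
cmp $t3, 6  (cmp 8,6)
bgt start: taken
after lw $t6, 0($t2): $t6=M[108]=-7
after and $t6, $t6, 127: $t6=(-7)&127=121
after sub $t6, $t6, 20: $t6=121-20=101
after sub $t6, $t6, 4: $t6=101-4=97
after add $t2, $t2, 4: $t2=108+4=112
after sub $t3, $t3, 1: $t3=8-1=7
cmp $t3, 6  (cmp 7,6)
bgt start: taken
after lw $t6, 0($t2): $t6=M[112]=4
after and $t6, $t6, 127: $t6=4&127=4
after sub $t6, $t6, 20: $t6=4-20=-16
after sub $t6, $t6, 4: $t6=(-16)-4=-20
after add $t2, $t2, 4: $t2=112+4=116
after sub $t3, $t3, 1: $t3=7-1=6
cmp $t3, 6  (cmp 6,6)
bgt start: not taken
sw $t6, (112) → M[112]=-20
halt.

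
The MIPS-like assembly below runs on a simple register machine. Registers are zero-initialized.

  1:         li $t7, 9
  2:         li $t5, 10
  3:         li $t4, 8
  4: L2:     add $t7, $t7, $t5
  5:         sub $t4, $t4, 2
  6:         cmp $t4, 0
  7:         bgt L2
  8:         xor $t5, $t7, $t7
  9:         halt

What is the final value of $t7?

li $t7, 9 → $t7=9
li $t5, 10 → $t5=10
li $t4, 8 → $t4=8
add $t7, $t7, $t5 → $t7=9+10=19
sub $t4, $t4, 2 → $t4=8-2=6
cmp $t4, 0  (cmp 6,0)
bgt L2: taken
add $t7, $t7, $t5 → $t7=19+10=29
sub $t4, $t4, 2 → $t4=6-2=4
cmp $t4, 0  (cmp 4,0)
bgt L2: taken
add $t7, $t7, $t5 → $t7=29+10=39
sub $t4, $t4, 2 → $t4=4-2=2
cmp $t4, 0  (cmp 2,0)
bgt L2: taken
add $t7, $t7, $t5 → $t7=39+10=49
sub $t4, $t4, 2 → $t4=2-2=0
cmp $t4, 0  (cmp 0,0)
bgt L2: not taken
xor $t5, $t7, $t7 → $t5=49^49=0
halt.

49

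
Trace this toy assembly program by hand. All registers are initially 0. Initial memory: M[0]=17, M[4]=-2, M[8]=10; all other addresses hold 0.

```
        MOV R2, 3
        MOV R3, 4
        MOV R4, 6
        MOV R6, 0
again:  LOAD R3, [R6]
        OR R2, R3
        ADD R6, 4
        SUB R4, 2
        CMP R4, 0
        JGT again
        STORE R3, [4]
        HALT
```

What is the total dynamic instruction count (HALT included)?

24

R2=3
R3=4
R4=6
R6=0
R3=M[0]=17
R2=3|17=19
R6=0+4=4
R4=6-2=4
CMP R4, 0  (cmp 4,0)
JGT again: taken
R3=M[4]=-2
R2=19|(-2)=-1
R6=4+4=8
R4=4-2=2
CMP R4, 0  (cmp 2,0)
JGT again: taken
R3=M[8]=10
R2=(-1)|10=-1
R6=8+4=12
R4=2-2=0
CMP R4, 0  (cmp 0,0)
JGT again: not taken
STORE R3, [4] → M[4]=10
halt.
Total executed instructions: 24.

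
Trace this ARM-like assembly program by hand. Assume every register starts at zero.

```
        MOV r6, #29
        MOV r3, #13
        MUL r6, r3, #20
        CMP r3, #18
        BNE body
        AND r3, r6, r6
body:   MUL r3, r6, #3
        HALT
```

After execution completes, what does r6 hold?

260

MOV r6, #29 → r6=29
MOV r3, #13 → r3=13
MUL r6, r3, #20 → r6=13*20=260
CMP r3, #18  (cmp 13,18)
BNE body: taken
MUL r3, r6, #3 → r3=260*3=780
halt.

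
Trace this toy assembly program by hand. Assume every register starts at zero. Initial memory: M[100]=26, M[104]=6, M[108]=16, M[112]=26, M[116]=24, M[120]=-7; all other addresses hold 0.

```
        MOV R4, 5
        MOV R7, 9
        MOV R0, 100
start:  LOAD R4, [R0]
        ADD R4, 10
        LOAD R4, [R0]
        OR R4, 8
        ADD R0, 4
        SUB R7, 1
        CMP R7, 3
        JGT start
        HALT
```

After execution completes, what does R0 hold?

124

MOV R4, 5 → R4=5
MOV R7, 9 → R7=9
MOV R0, 100 → R0=100
LOAD R4, [R0] → R4=M[100]=26
ADD R4, 10 → R4=26+10=36
LOAD R4, [R0] → R4=M[100]=26
OR R4, 8 → R4=26|8=26
ADD R0, 4 → R0=100+4=104
SUB R7, 1 → R7=9-1=8
CMP R7, 3  (cmp 8,3)
JGT start: taken
LOAD R4, [R0] → R4=M[104]=6
ADD R4, 10 → R4=6+10=16
LOAD R4, [R0] → R4=M[104]=6
OR R4, 8 → R4=6|8=14
ADD R0, 4 → R0=104+4=108
SUB R7, 1 → R7=8-1=7
CMP R7, 3  (cmp 7,3)
JGT start: taken
LOAD R4, [R0] → R4=M[108]=16
ADD R4, 10 → R4=16+10=26
LOAD R4, [R0] → R4=M[108]=16
OR R4, 8 → R4=16|8=24
ADD R0, 4 → R0=108+4=112
SUB R7, 1 → R7=7-1=6
CMP R7, 3  (cmp 6,3)
JGT start: taken
LOAD R4, [R0] → R4=M[112]=26
ADD R4, 10 → R4=26+10=36
LOAD R4, [R0] → R4=M[112]=26
OR R4, 8 → R4=26|8=26
ADD R0, 4 → R0=112+4=116
SUB R7, 1 → R7=6-1=5
CMP R7, 3  (cmp 5,3)
JGT start: taken
LOAD R4, [R0] → R4=M[116]=24
ADD R4, 10 → R4=24+10=34
LOAD R4, [R0] → R4=M[116]=24
OR R4, 8 → R4=24|8=24
ADD R0, 4 → R0=116+4=120
SUB R7, 1 → R7=5-1=4
CMP R7, 3  (cmp 4,3)
JGT start: taken
LOAD R4, [R0] → R4=M[120]=-7
ADD R4, 10 → R4=(-7)+10=3
LOAD R4, [R0] → R4=M[120]=-7
OR R4, 8 → R4=(-7)|8=-7
ADD R0, 4 → R0=120+4=124
SUB R7, 1 → R7=4-1=3
CMP R7, 3  (cmp 3,3)
JGT start: not taken
halt.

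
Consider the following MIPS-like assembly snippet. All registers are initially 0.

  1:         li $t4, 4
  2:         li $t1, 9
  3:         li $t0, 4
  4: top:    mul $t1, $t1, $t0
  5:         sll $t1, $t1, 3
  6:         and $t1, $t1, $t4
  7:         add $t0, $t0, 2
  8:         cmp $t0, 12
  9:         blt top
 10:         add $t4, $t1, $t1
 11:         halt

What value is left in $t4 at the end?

0

li $t4, 4 → $t4=4
li $t1, 9 → $t1=9
li $t0, 4 → $t0=4
mul $t1, $t1, $t0 → $t1=9*4=36
sll $t1, $t1, 3 → $t1=36<<3=288
and $t1, $t1, $t4 → $t1=288&4=0
add $t0, $t0, 2 → $t0=4+2=6
cmp $t0, 12  (cmp 6,12)
blt top: taken
mul $t1, $t1, $t0 → $t1=0*6=0
sll $t1, $t1, 3 → $t1=0<<3=0
and $t1, $t1, $t4 → $t1=0&4=0
add $t0, $t0, 2 → $t0=6+2=8
cmp $t0, 12  (cmp 8,12)
blt top: taken
mul $t1, $t1, $t0 → $t1=0*8=0
sll $t1, $t1, 3 → $t1=0<<3=0
and $t1, $t1, $t4 → $t1=0&4=0
add $t0, $t0, 2 → $t0=8+2=10
cmp $t0, 12  (cmp 10,12)
blt top: taken
mul $t1, $t1, $t0 → $t1=0*10=0
sll $t1, $t1, 3 → $t1=0<<3=0
and $t1, $t1, $t4 → $t1=0&4=0
add $t0, $t0, 2 → $t0=10+2=12
cmp $t0, 12  (cmp 12,12)
blt top: not taken
add $t4, $t1, $t1 → $t4=0+0=0
halt.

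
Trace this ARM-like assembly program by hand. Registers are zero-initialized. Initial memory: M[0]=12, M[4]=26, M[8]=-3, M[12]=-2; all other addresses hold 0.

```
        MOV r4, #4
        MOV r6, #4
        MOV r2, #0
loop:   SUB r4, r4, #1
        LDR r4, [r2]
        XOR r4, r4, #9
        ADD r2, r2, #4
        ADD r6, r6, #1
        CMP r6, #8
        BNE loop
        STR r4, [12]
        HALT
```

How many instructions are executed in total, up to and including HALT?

after MOV r4, #4: r4=4
after MOV r6, #4: r6=4
after MOV r2, #0: r2=0
after SUB r4, r4, #1: r4=4-1=3
after LDR r4, [r2]: r4=M[0]=12
after XOR r4, r4, #9: r4=12^9=5
after ADD r2, r2, #4: r2=0+4=4
after ADD r6, r6, #1: r6=4+1=5
CMP r6, #8  (cmp 5,8)
BNE loop: taken
after SUB r4, r4, #1: r4=5-1=4
after LDR r4, [r2]: r4=M[4]=26
after XOR r4, r4, #9: r4=26^9=19
after ADD r2, r2, #4: r2=4+4=8
after ADD r6, r6, #1: r6=5+1=6
CMP r6, #8  (cmp 6,8)
BNE loop: taken
after SUB r4, r4, #1: r4=19-1=18
after LDR r4, [r2]: r4=M[8]=-3
after XOR r4, r4, #9: r4=(-3)^9=-12
after ADD r2, r2, #4: r2=8+4=12
after ADD r6, r6, #1: r6=6+1=7
CMP r6, #8  (cmp 7,8)
BNE loop: taken
after SUB r4, r4, #1: r4=(-12)-1=-13
after LDR r4, [r2]: r4=M[12]=-2
after XOR r4, r4, #9: r4=(-2)^9=-9
after ADD r2, r2, #4: r2=12+4=16
after ADD r6, r6, #1: r6=7+1=8
CMP r6, #8  (cmp 8,8)
BNE loop: not taken
STR r4, [12] → M[12]=-9
halt.
Total executed instructions: 33.

33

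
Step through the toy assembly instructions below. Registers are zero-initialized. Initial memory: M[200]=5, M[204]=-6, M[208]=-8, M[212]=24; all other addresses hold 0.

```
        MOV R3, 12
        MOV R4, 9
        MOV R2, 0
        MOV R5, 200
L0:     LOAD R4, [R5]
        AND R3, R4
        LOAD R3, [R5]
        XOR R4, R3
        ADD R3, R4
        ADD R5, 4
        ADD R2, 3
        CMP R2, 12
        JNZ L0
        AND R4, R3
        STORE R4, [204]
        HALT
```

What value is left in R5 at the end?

216

MOV R3, 12 → R3=12
MOV R4, 9 → R4=9
MOV R2, 0 → R2=0
MOV R5, 200 → R5=200
LOAD R4, [R5] → R4=M[200]=5
AND R3, R4 → R3=12&5=4
LOAD R3, [R5] → R3=M[200]=5
XOR R4, R3 → R4=5^5=0
ADD R3, R4 → R3=5+0=5
ADD R5, 4 → R5=200+4=204
ADD R2, 3 → R2=0+3=3
CMP R2, 12  (cmp 3,12)
JNZ L0: taken
LOAD R4, [R5] → R4=M[204]=-6
AND R3, R4 → R3=5&(-6)=0
LOAD R3, [R5] → R3=M[204]=-6
XOR R4, R3 → R4=(-6)^(-6)=0
ADD R3, R4 → R3=(-6)+0=-6
ADD R5, 4 → R5=204+4=208
ADD R2, 3 → R2=3+3=6
CMP R2, 12  (cmp 6,12)
JNZ L0: taken
LOAD R4, [R5] → R4=M[208]=-8
AND R3, R4 → R3=(-6)&(-8)=-8
LOAD R3, [R5] → R3=M[208]=-8
XOR R4, R3 → R4=(-8)^(-8)=0
ADD R3, R4 → R3=(-8)+0=-8
ADD R5, 4 → R5=208+4=212
ADD R2, 3 → R2=6+3=9
CMP R2, 12  (cmp 9,12)
JNZ L0: taken
LOAD R4, [R5] → R4=M[212]=24
AND R3, R4 → R3=(-8)&24=24
LOAD R3, [R5] → R3=M[212]=24
XOR R4, R3 → R4=24^24=0
ADD R3, R4 → R3=24+0=24
ADD R5, 4 → R5=212+4=216
ADD R2, 3 → R2=9+3=12
CMP R2, 12  (cmp 12,12)
JNZ L0: not taken
AND R4, R3 → R4=0&24=0
STORE R4, [204] → M[204]=0
halt.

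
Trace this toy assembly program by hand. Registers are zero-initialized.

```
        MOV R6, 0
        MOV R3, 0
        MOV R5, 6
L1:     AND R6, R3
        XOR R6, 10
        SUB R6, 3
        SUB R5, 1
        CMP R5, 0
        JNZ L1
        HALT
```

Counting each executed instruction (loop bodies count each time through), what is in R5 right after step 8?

R6=0
R3=0
R5=6
R6=0&0=0
R6=0^10=10
R6=10-3=7
R5=6-1=5
CMP R5, 0  (cmp 5,0)
After step 8: R5 = 5.

5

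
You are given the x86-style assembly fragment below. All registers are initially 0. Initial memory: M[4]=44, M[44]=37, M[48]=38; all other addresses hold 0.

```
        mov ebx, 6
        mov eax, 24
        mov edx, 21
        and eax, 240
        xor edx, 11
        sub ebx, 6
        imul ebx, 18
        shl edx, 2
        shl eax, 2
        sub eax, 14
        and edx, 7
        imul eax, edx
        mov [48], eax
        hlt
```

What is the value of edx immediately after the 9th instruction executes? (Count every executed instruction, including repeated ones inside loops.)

120

ebx=6
eax=24
edx=21
eax=24&240=16
edx=21^11=30
ebx=6-6=0
ebx=0*18=0
edx=30<<2=120
eax=16<<2=64
After step 9: edx = 120.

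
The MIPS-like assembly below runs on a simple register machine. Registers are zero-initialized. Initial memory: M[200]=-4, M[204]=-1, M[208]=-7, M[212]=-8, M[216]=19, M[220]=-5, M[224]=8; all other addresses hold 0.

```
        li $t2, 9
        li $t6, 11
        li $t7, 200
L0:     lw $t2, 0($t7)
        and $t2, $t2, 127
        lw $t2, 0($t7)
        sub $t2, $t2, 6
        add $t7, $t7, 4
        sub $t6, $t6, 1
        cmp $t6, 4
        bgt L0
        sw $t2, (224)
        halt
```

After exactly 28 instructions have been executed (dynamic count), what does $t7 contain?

after li $t2, 9: $t2=9
after li $t6, 11: $t6=11
after li $t7, 200: $t7=200
after lw $t2, 0($t7): $t2=M[200]=-4
after and $t2, $t2, 127: $t2=(-4)&127=124
after lw $t2, 0($t7): $t2=M[200]=-4
after sub $t2, $t2, 6: $t2=(-4)-6=-10
after add $t7, $t7, 4: $t7=200+4=204
after sub $t6, $t6, 1: $t6=11-1=10
cmp $t6, 4  (cmp 10,4)
bgt L0: taken
after lw $t2, 0($t7): $t2=M[204]=-1
after and $t2, $t2, 127: $t2=(-1)&127=127
after lw $t2, 0($t7): $t2=M[204]=-1
after sub $t2, $t2, 6: $t2=(-1)-6=-7
after add $t7, $t7, 4: $t7=204+4=208
after sub $t6, $t6, 1: $t6=10-1=9
cmp $t6, 4  (cmp 9,4)
bgt L0: taken
after lw $t2, 0($t7): $t2=M[208]=-7
after and $t2, $t2, 127: $t2=(-7)&127=121
after lw $t2, 0($t7): $t2=M[208]=-7
after sub $t2, $t2, 6: $t2=(-7)-6=-13
after add $t7, $t7, 4: $t7=208+4=212
after sub $t6, $t6, 1: $t6=9-1=8
cmp $t6, 4  (cmp 8,4)
bgt L0: taken
after lw $t2, 0($t7): $t2=M[212]=-8
After step 28: $t7 = 212.

212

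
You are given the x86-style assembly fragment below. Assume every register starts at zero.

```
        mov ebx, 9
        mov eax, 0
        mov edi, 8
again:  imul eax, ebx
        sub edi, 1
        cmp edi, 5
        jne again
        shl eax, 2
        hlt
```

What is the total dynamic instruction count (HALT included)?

after mov ebx, 9: ebx=9
after mov eax, 0: eax=0
after mov edi, 8: edi=8
after imul eax, ebx: eax=0*9=0
after sub edi, 1: edi=8-1=7
cmp edi, 5  (cmp 7,5)
jne again: taken
after imul eax, ebx: eax=0*9=0
after sub edi, 1: edi=7-1=6
cmp edi, 5  (cmp 6,5)
jne again: taken
after imul eax, ebx: eax=0*9=0
after sub edi, 1: edi=6-1=5
cmp edi, 5  (cmp 5,5)
jne again: not taken
after shl eax, 2: eax=0<<2=0
halt.
Total executed instructions: 17.

17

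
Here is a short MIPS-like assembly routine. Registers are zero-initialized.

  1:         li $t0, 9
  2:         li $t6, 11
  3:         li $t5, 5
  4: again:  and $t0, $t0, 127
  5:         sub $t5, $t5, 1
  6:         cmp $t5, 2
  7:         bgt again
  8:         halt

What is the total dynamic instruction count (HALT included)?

16

after li $t0, 9: $t0=9
after li $t6, 11: $t6=11
after li $t5, 5: $t5=5
after and $t0, $t0, 127: $t0=9&127=9
after sub $t5, $t5, 1: $t5=5-1=4
cmp $t5, 2  (cmp 4,2)
bgt again: taken
after and $t0, $t0, 127: $t0=9&127=9
after sub $t5, $t5, 1: $t5=4-1=3
cmp $t5, 2  (cmp 3,2)
bgt again: taken
after and $t0, $t0, 127: $t0=9&127=9
after sub $t5, $t5, 1: $t5=3-1=2
cmp $t5, 2  (cmp 2,2)
bgt again: not taken
halt.
Total executed instructions: 16.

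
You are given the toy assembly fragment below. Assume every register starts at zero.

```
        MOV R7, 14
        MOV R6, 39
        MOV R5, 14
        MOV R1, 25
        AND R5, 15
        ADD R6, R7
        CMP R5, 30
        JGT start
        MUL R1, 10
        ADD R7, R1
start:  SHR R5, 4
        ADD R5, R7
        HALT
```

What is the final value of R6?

MOV R7, 14 → R7=14
MOV R6, 39 → R6=39
MOV R5, 14 → R5=14
MOV R1, 25 → R1=25
AND R5, 15 → R5=14&15=14
ADD R6, R7 → R6=39+14=53
CMP R5, 30  (cmp 14,30)
JGT start: not taken
MUL R1, 10 → R1=25*10=250
ADD R7, R1 → R7=14+250=264
SHR R5, 4 → R5=14>>4=0
ADD R5, R7 → R5=0+264=264
halt.

53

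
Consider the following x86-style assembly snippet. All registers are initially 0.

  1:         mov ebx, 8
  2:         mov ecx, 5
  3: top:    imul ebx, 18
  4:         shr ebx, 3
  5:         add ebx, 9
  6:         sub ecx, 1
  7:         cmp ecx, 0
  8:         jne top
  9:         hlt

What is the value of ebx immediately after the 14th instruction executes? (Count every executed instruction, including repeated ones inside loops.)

69

mov ebx, 8 → ebx=8
mov ecx, 5 → ecx=5
imul ebx, 18 → ebx=8*18=144
shr ebx, 3 → ebx=144>>3=18
add ebx, 9 → ebx=18+9=27
sub ecx, 1 → ecx=5-1=4
cmp ecx, 0  (cmp 4,0)
jne top: taken
imul ebx, 18 → ebx=27*18=486
shr ebx, 3 → ebx=486>>3=60
add ebx, 9 → ebx=60+9=69
sub ecx, 1 → ecx=4-1=3
cmp ecx, 0  (cmp 3,0)
jne top: taken
After step 14: ebx = 69.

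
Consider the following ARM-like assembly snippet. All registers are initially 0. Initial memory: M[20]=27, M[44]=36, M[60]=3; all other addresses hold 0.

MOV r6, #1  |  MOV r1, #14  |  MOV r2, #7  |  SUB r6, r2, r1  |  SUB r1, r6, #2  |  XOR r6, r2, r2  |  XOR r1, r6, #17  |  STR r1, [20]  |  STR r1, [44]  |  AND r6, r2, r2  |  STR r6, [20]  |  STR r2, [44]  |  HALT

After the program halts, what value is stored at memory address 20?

after MOV r6, #1: r6=1
after MOV r1, #14: r1=14
after MOV r2, #7: r2=7
after SUB r6, r2, r1: r6=7-14=-7
after SUB r1, r6, #2: r1=(-7)-2=-9
after XOR r6, r2, r2: r6=7^7=0
after XOR r1, r6, #17: r1=0^17=17
STR r1, [20] → M[20]=17
STR r1, [44] → M[44]=17
after AND r6, r2, r2: r6=7&7=7
STR r6, [20] → M[20]=7
STR r2, [44] → M[44]=7
halt.

7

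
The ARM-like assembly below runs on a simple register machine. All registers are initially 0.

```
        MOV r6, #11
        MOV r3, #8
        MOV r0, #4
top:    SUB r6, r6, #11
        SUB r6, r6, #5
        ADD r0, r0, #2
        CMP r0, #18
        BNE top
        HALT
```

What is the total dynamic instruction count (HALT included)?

r6=11
r3=8
r0=4
r6=11-11=0
r6=0-5=-5
r0=4+2=6
CMP r0, #18  (cmp 6,18)
BNE top: taken
r6=(-5)-11=-16
r6=(-16)-5=-21
r0=6+2=8
CMP r0, #18  (cmp 8,18)
BNE top: taken
r6=(-21)-11=-32
r6=(-32)-5=-37
r0=8+2=10
CMP r0, #18  (cmp 10,18)
BNE top: taken
r6=(-37)-11=-48
r6=(-48)-5=-53
r0=10+2=12
CMP r0, #18  (cmp 12,18)
BNE top: taken
r6=(-53)-11=-64
r6=(-64)-5=-69
r0=12+2=14
CMP r0, #18  (cmp 14,18)
BNE top: taken
r6=(-69)-11=-80
r6=(-80)-5=-85
r0=14+2=16
CMP r0, #18  (cmp 16,18)
BNE top: taken
r6=(-85)-11=-96
r6=(-96)-5=-101
r0=16+2=18
CMP r0, #18  (cmp 18,18)
BNE top: not taken
halt.
Total executed instructions: 39.

39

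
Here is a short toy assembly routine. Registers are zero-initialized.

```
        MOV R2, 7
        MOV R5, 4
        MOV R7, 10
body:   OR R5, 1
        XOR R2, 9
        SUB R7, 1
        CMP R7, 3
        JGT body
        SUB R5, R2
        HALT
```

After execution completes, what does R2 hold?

14

R2=7
R5=4
R7=10
R5=4|1=5
R2=7^9=14
R7=10-1=9
CMP R7, 3  (cmp 9,3)
JGT body: taken
R5=5|1=5
R2=14^9=7
R7=9-1=8
CMP R7, 3  (cmp 8,3)
JGT body: taken
R5=5|1=5
R2=7^9=14
R7=8-1=7
CMP R7, 3  (cmp 7,3)
JGT body: taken
R5=5|1=5
R2=14^9=7
R7=7-1=6
CMP R7, 3  (cmp 6,3)
JGT body: taken
R5=5|1=5
R2=7^9=14
R7=6-1=5
CMP R7, 3  (cmp 5,3)
JGT body: taken
R5=5|1=5
R2=14^9=7
R7=5-1=4
CMP R7, 3  (cmp 4,3)
JGT body: taken
R5=5|1=5
R2=7^9=14
R7=4-1=3
CMP R7, 3  (cmp 3,3)
JGT body: not taken
R5=5-14=-9
halt.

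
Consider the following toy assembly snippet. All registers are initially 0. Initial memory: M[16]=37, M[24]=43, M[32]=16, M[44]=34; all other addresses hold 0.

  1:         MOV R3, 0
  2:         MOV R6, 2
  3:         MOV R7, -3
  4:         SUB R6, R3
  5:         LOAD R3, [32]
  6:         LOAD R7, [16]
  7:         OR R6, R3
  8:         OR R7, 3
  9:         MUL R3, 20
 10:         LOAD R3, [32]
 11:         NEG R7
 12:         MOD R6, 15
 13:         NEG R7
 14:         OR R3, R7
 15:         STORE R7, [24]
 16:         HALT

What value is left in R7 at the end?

MOV R3, 0 → R3=0
MOV R6, 2 → R6=2
MOV R7, -3 → R7=-3
SUB R6, R3 → R6=2-0=2
LOAD R3, [32] → R3=M[32]=16
LOAD R7, [16] → R7=M[16]=37
OR R6, R3 → R6=2|16=18
OR R7, 3 → R7=37|3=39
MUL R3, 20 → R3=16*20=320
LOAD R3, [32] → R3=M[32]=16
NEG R7 → R7=-(39)=-39
MOD R6, 15 → R6=18%15=3
NEG R7 → R7=-(-39)=39
OR R3, R7 → R3=16|39=55
STORE R7, [24] → M[24]=39
halt.

39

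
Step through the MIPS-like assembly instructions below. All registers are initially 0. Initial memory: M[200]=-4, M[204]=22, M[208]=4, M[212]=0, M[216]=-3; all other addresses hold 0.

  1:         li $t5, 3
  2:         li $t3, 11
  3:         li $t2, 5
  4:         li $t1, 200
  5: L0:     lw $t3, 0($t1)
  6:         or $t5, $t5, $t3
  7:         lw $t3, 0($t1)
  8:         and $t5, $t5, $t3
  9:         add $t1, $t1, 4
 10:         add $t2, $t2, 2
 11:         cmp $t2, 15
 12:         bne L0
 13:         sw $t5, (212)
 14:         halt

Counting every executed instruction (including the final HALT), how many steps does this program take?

46

li $t5, 3 → $t5=3
li $t3, 11 → $t3=11
li $t2, 5 → $t2=5
li $t1, 200 → $t1=200
lw $t3, 0($t1) → $t3=M[200]=-4
or $t5, $t5, $t3 → $t5=3|(-4)=-1
lw $t3, 0($t1) → $t3=M[200]=-4
and $t5, $t5, $t3 → $t5=(-1)&(-4)=-4
add $t1, $t1, 4 → $t1=200+4=204
add $t2, $t2, 2 → $t2=5+2=7
cmp $t2, 15  (cmp 7,15)
bne L0: taken
lw $t3, 0($t1) → $t3=M[204]=22
or $t5, $t5, $t3 → $t5=(-4)|22=-2
lw $t3, 0($t1) → $t3=M[204]=22
and $t5, $t5, $t3 → $t5=(-2)&22=22
add $t1, $t1, 4 → $t1=204+4=208
add $t2, $t2, 2 → $t2=7+2=9
cmp $t2, 15  (cmp 9,15)
bne L0: taken
lw $t3, 0($t1) → $t3=M[208]=4
or $t5, $t5, $t3 → $t5=22|4=22
lw $t3, 0($t1) → $t3=M[208]=4
and $t5, $t5, $t3 → $t5=22&4=4
add $t1, $t1, 4 → $t1=208+4=212
add $t2, $t2, 2 → $t2=9+2=11
cmp $t2, 15  (cmp 11,15)
bne L0: taken
lw $t3, 0($t1) → $t3=M[212]=0
or $t5, $t5, $t3 → $t5=4|0=4
lw $t3, 0($t1) → $t3=M[212]=0
and $t5, $t5, $t3 → $t5=4&0=0
add $t1, $t1, 4 → $t1=212+4=216
add $t2, $t2, 2 → $t2=11+2=13
cmp $t2, 15  (cmp 13,15)
bne L0: taken
lw $t3, 0($t1) → $t3=M[216]=-3
or $t5, $t5, $t3 → $t5=0|(-3)=-3
lw $t3, 0($t1) → $t3=M[216]=-3
and $t5, $t5, $t3 → $t5=(-3)&(-3)=-3
add $t1, $t1, 4 → $t1=216+4=220
add $t2, $t2, 2 → $t2=13+2=15
cmp $t2, 15  (cmp 15,15)
bne L0: not taken
sw $t5, (212) → M[212]=-3
halt.
Total executed instructions: 46.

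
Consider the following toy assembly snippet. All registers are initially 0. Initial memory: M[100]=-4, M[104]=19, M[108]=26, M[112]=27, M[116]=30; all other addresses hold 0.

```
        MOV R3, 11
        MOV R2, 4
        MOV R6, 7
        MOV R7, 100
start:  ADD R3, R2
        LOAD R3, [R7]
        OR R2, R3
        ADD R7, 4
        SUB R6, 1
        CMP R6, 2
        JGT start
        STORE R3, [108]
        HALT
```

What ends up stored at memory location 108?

30

R3=11
R2=4
R6=7
R7=100
R3=11+4=15
R3=M[100]=-4
R2=4|(-4)=-4
R7=100+4=104
R6=7-1=6
CMP R6, 2  (cmp 6,2)
JGT start: taken
R3=(-4)+(-4)=-8
R3=M[104]=19
R2=(-4)|19=-1
R7=104+4=108
R6=6-1=5
CMP R6, 2  (cmp 5,2)
JGT start: taken
R3=19+(-1)=18
R3=M[108]=26
R2=(-1)|26=-1
R7=108+4=112
R6=5-1=4
CMP R6, 2  (cmp 4,2)
JGT start: taken
R3=26+(-1)=25
R3=M[112]=27
R2=(-1)|27=-1
R7=112+4=116
R6=4-1=3
CMP R6, 2  (cmp 3,2)
JGT start: taken
R3=27+(-1)=26
R3=M[116]=30
R2=(-1)|30=-1
R7=116+4=120
R6=3-1=2
CMP R6, 2  (cmp 2,2)
JGT start: not taken
STORE R3, [108] → M[108]=30
halt.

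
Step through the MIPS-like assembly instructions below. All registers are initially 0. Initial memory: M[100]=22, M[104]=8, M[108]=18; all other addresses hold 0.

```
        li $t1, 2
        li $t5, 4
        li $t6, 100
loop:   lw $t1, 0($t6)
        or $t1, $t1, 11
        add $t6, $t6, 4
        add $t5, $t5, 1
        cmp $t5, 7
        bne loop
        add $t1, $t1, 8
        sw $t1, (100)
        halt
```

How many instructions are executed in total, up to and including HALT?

$t1=2
$t5=4
$t6=100
$t1=M[100]=22
$t1=22|11=31
$t6=100+4=104
$t5=4+1=5
cmp $t5, 7  (cmp 5,7)
bne loop: taken
$t1=M[104]=8
$t1=8|11=11
$t6=104+4=108
$t5=5+1=6
cmp $t5, 7  (cmp 6,7)
bne loop: taken
$t1=M[108]=18
$t1=18|11=27
$t6=108+4=112
$t5=6+1=7
cmp $t5, 7  (cmp 7,7)
bne loop: not taken
$t1=27+8=35
sw $t1, (100) → M[100]=35
halt.
Total executed instructions: 24.

24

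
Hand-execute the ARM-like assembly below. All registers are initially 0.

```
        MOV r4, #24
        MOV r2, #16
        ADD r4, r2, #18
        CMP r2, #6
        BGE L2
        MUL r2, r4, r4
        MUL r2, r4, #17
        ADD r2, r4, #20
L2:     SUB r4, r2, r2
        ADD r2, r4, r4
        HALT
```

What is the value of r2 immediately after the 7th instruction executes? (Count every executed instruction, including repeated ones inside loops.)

MOV r4, #24 → r4=24
MOV r2, #16 → r2=16
ADD r4, r2, #18 → r4=16+18=34
CMP r2, #6  (cmp 16,6)
BGE L2: taken
SUB r4, r2, r2 → r4=16-16=0
ADD r2, r4, r4 → r2=0+0=0
After step 7: r2 = 0.

0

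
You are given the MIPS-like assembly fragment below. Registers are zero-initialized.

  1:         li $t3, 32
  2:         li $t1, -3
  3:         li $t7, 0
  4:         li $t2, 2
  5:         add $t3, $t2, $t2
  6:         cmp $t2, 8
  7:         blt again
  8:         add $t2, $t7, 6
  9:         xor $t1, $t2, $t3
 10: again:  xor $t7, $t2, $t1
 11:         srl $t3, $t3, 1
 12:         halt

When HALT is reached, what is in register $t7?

$t3=32
$t1=-3
$t7=0
$t2=2
$t3=2+2=4
cmp $t2, 8  (cmp 2,8)
blt again: taken
$t7=2^(-3)=-1
$t3=4>>1=2
halt.

-1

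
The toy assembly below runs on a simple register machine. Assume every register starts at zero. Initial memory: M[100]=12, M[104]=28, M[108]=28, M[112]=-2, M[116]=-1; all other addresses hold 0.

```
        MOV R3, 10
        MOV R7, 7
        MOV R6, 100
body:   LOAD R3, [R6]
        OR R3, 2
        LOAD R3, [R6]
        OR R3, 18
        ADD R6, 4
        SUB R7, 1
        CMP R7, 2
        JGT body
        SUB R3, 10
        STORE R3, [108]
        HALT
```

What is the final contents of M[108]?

R3=10
R7=7
R6=100
R3=M[100]=12
R3=12|2=14
R3=M[100]=12
R3=12|18=30
R6=100+4=104
R7=7-1=6
CMP R7, 2  (cmp 6,2)
JGT body: taken
R3=M[104]=28
R3=28|2=30
R3=M[104]=28
R3=28|18=30
R6=104+4=108
R7=6-1=5
CMP R7, 2  (cmp 5,2)
JGT body: taken
R3=M[108]=28
R3=28|2=30
R3=M[108]=28
R3=28|18=30
R6=108+4=112
R7=5-1=4
CMP R7, 2  (cmp 4,2)
JGT body: taken
R3=M[112]=-2
R3=(-2)|2=-2
R3=M[112]=-2
R3=(-2)|18=-2
R6=112+4=116
R7=4-1=3
CMP R7, 2  (cmp 3,2)
JGT body: taken
R3=M[116]=-1
R3=(-1)|2=-1
R3=M[116]=-1
R3=(-1)|18=-1
R6=116+4=120
R7=3-1=2
CMP R7, 2  (cmp 2,2)
JGT body: not taken
R3=(-1)-10=-11
STORE R3, [108] → M[108]=-11
halt.

-11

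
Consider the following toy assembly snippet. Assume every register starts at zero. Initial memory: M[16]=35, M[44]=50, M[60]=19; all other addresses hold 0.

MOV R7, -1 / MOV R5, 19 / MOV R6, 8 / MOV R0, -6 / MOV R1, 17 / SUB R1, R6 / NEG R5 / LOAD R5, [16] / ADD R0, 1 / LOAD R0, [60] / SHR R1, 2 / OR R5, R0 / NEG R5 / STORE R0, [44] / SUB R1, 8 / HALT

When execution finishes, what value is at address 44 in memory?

19

MOV R7, -1 → R7=-1
MOV R5, 19 → R5=19
MOV R6, 8 → R6=8
MOV R0, -6 → R0=-6
MOV R1, 17 → R1=17
SUB R1, R6 → R1=17-8=9
NEG R5 → R5=-(19)=-19
LOAD R5, [16] → R5=M[16]=35
ADD R0, 1 → R0=(-6)+1=-5
LOAD R0, [60] → R0=M[60]=19
SHR R1, 2 → R1=9>>2=2
OR R5, R0 → R5=35|19=51
NEG R5 → R5=-(51)=-51
STORE R0, [44] → M[44]=19
SUB R1, 8 → R1=2-8=-6
halt.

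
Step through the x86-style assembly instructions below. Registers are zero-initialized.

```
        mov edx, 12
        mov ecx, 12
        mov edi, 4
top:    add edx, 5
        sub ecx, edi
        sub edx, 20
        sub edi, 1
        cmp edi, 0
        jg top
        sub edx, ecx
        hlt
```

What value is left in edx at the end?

-50

after mov edx, 12: edx=12
after mov ecx, 12: ecx=12
after mov edi, 4: edi=4
after add edx, 5: edx=12+5=17
after sub ecx, edi: ecx=12-4=8
after sub edx, 20: edx=17-20=-3
after sub edi, 1: edi=4-1=3
cmp edi, 0  (cmp 3,0)
jg top: taken
after add edx, 5: edx=(-3)+5=2
after sub ecx, edi: ecx=8-3=5
after sub edx, 20: edx=2-20=-18
after sub edi, 1: edi=3-1=2
cmp edi, 0  (cmp 2,0)
jg top: taken
after add edx, 5: edx=(-18)+5=-13
after sub ecx, edi: ecx=5-2=3
after sub edx, 20: edx=(-13)-20=-33
after sub edi, 1: edi=2-1=1
cmp edi, 0  (cmp 1,0)
jg top: taken
after add edx, 5: edx=(-33)+5=-28
after sub ecx, edi: ecx=3-1=2
after sub edx, 20: edx=(-28)-20=-48
after sub edi, 1: edi=1-1=0
cmp edi, 0  (cmp 0,0)
jg top: not taken
after sub edx, ecx: edx=(-48)-2=-50
halt.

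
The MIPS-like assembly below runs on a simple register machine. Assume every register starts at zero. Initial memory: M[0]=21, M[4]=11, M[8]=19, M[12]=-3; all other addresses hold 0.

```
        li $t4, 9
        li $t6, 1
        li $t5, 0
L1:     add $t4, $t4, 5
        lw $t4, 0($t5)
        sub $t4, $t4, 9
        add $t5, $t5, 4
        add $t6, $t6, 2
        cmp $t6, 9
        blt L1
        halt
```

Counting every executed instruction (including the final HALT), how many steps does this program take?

32

after li $t4, 9: $t4=9
after li $t6, 1: $t6=1
after li $t5, 0: $t5=0
after add $t4, $t4, 5: $t4=9+5=14
after lw $t4, 0($t5): $t4=M[0]=21
after sub $t4, $t4, 9: $t4=21-9=12
after add $t5, $t5, 4: $t5=0+4=4
after add $t6, $t6, 2: $t6=1+2=3
cmp $t6, 9  (cmp 3,9)
blt L1: taken
after add $t4, $t4, 5: $t4=12+5=17
after lw $t4, 0($t5): $t4=M[4]=11
after sub $t4, $t4, 9: $t4=11-9=2
after add $t5, $t5, 4: $t5=4+4=8
after add $t6, $t6, 2: $t6=3+2=5
cmp $t6, 9  (cmp 5,9)
blt L1: taken
after add $t4, $t4, 5: $t4=2+5=7
after lw $t4, 0($t5): $t4=M[8]=19
after sub $t4, $t4, 9: $t4=19-9=10
after add $t5, $t5, 4: $t5=8+4=12
after add $t6, $t6, 2: $t6=5+2=7
cmp $t6, 9  (cmp 7,9)
blt L1: taken
after add $t4, $t4, 5: $t4=10+5=15
after lw $t4, 0($t5): $t4=M[12]=-3
after sub $t4, $t4, 9: $t4=(-3)-9=-12
after add $t5, $t5, 4: $t5=12+4=16
after add $t6, $t6, 2: $t6=7+2=9
cmp $t6, 9  (cmp 9,9)
blt L1: not taken
halt.
Total executed instructions: 32.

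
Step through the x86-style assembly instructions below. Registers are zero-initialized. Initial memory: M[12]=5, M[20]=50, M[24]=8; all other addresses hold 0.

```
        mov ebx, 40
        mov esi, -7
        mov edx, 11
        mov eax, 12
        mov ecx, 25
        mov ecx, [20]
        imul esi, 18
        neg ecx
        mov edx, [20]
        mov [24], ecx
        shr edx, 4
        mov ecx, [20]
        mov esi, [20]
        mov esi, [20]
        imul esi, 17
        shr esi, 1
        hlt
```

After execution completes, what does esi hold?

425

after mov ebx, 40: ebx=40
after mov esi, -7: esi=-7
after mov edx, 11: edx=11
after mov eax, 12: eax=12
after mov ecx, 25: ecx=25
after mov ecx, [20]: ecx=M[20]=50
after imul esi, 18: esi=(-7)*18=-126
after neg ecx: ecx=-(50)=-50
after mov edx, [20]: edx=M[20]=50
mov [24], ecx → M[24]=-50
after shr edx, 4: edx=50>>4=3
after mov ecx, [20]: ecx=M[20]=50
after mov esi, [20]: esi=M[20]=50
after mov esi, [20]: esi=M[20]=50
after imul esi, 17: esi=50*17=850
after shr esi, 1: esi=850>>1=425
halt.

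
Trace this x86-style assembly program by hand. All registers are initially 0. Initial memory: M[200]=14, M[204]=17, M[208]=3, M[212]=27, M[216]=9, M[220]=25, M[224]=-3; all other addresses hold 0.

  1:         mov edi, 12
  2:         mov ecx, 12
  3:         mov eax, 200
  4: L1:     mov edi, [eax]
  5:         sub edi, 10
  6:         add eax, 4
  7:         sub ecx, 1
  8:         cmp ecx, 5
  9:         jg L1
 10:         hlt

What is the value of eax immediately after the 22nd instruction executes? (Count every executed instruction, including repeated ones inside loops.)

212

mov edi, 12 → edi=12
mov ecx, 12 → ecx=12
mov eax, 200 → eax=200
mov edi, [eax] → edi=M[200]=14
sub edi, 10 → edi=14-10=4
add eax, 4 → eax=200+4=204
sub ecx, 1 → ecx=12-1=11
cmp ecx, 5  (cmp 11,5)
jg L1: taken
mov edi, [eax] → edi=M[204]=17
sub edi, 10 → edi=17-10=7
add eax, 4 → eax=204+4=208
sub ecx, 1 → ecx=11-1=10
cmp ecx, 5  (cmp 10,5)
jg L1: taken
mov edi, [eax] → edi=M[208]=3
sub edi, 10 → edi=3-10=-7
add eax, 4 → eax=208+4=212
sub ecx, 1 → ecx=10-1=9
cmp ecx, 5  (cmp 9,5)
jg L1: taken
mov edi, [eax] → edi=M[212]=27
After step 22: eax = 212.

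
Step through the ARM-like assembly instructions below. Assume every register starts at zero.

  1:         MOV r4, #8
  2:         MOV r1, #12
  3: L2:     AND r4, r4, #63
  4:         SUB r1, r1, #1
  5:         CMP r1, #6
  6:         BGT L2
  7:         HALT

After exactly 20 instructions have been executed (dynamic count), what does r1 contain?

7

MOV r4, #8 → r4=8
MOV r1, #12 → r1=12
AND r4, r4, #63 → r4=8&63=8
SUB r1, r1, #1 → r1=12-1=11
CMP r1, #6  (cmp 11,6)
BGT L2: taken
AND r4, r4, #63 → r4=8&63=8
SUB r1, r1, #1 → r1=11-1=10
CMP r1, #6  (cmp 10,6)
BGT L2: taken
AND r4, r4, #63 → r4=8&63=8
SUB r1, r1, #1 → r1=10-1=9
CMP r1, #6  (cmp 9,6)
BGT L2: taken
AND r4, r4, #63 → r4=8&63=8
SUB r1, r1, #1 → r1=9-1=8
CMP r1, #6  (cmp 8,6)
BGT L2: taken
AND r4, r4, #63 → r4=8&63=8
SUB r1, r1, #1 → r1=8-1=7
After step 20: r1 = 7.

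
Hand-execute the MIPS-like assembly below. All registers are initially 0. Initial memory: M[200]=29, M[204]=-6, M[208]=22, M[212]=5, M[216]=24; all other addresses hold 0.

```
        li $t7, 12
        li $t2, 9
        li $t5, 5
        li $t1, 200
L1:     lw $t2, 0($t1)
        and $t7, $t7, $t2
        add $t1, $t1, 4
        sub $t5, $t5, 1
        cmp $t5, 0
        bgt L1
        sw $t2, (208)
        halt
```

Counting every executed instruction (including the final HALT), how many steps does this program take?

36

li $t7, 12 → $t7=12
li $t2, 9 → $t2=9
li $t5, 5 → $t5=5
li $t1, 200 → $t1=200
lw $t2, 0($t1) → $t2=M[200]=29
and $t7, $t7, $t2 → $t7=12&29=12
add $t1, $t1, 4 → $t1=200+4=204
sub $t5, $t5, 1 → $t5=5-1=4
cmp $t5, 0  (cmp 4,0)
bgt L1: taken
lw $t2, 0($t1) → $t2=M[204]=-6
and $t7, $t7, $t2 → $t7=12&(-6)=8
add $t1, $t1, 4 → $t1=204+4=208
sub $t5, $t5, 1 → $t5=4-1=3
cmp $t5, 0  (cmp 3,0)
bgt L1: taken
lw $t2, 0($t1) → $t2=M[208]=22
and $t7, $t7, $t2 → $t7=8&22=0
add $t1, $t1, 4 → $t1=208+4=212
sub $t5, $t5, 1 → $t5=3-1=2
cmp $t5, 0  (cmp 2,0)
bgt L1: taken
lw $t2, 0($t1) → $t2=M[212]=5
and $t7, $t7, $t2 → $t7=0&5=0
add $t1, $t1, 4 → $t1=212+4=216
sub $t5, $t5, 1 → $t5=2-1=1
cmp $t5, 0  (cmp 1,0)
bgt L1: taken
lw $t2, 0($t1) → $t2=M[216]=24
and $t7, $t7, $t2 → $t7=0&24=0
add $t1, $t1, 4 → $t1=216+4=220
sub $t5, $t5, 1 → $t5=1-1=0
cmp $t5, 0  (cmp 0,0)
bgt L1: not taken
sw $t2, (208) → M[208]=24
halt.
Total executed instructions: 36.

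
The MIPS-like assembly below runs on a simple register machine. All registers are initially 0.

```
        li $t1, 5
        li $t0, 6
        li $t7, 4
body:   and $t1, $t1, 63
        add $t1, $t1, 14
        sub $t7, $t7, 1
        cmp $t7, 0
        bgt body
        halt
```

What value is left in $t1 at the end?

li $t1, 5 → $t1=5
li $t0, 6 → $t0=6
li $t7, 4 → $t7=4
and $t1, $t1, 63 → $t1=5&63=5
add $t1, $t1, 14 → $t1=5+14=19
sub $t7, $t7, 1 → $t7=4-1=3
cmp $t7, 0  (cmp 3,0)
bgt body: taken
and $t1, $t1, 63 → $t1=19&63=19
add $t1, $t1, 14 → $t1=19+14=33
sub $t7, $t7, 1 → $t7=3-1=2
cmp $t7, 0  (cmp 2,0)
bgt body: taken
and $t1, $t1, 63 → $t1=33&63=33
add $t1, $t1, 14 → $t1=33+14=47
sub $t7, $t7, 1 → $t7=2-1=1
cmp $t7, 0  (cmp 1,0)
bgt body: taken
and $t1, $t1, 63 → $t1=47&63=47
add $t1, $t1, 14 → $t1=47+14=61
sub $t7, $t7, 1 → $t7=1-1=0
cmp $t7, 0  (cmp 0,0)
bgt body: not taken
halt.

61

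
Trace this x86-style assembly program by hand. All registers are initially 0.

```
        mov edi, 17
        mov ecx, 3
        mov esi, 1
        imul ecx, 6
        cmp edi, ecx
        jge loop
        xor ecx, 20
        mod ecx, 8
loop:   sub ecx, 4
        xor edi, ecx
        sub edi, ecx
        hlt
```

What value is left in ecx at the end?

2

after mov edi, 17: edi=17
after mov ecx, 3: ecx=3
after mov esi, 1: esi=1
after imul ecx, 6: ecx=3*6=18
cmp edi, ecx  (cmp 17,18)
jge loop: not taken
after xor ecx, 20: ecx=18^20=6
after mod ecx, 8: ecx=6%8=6
after sub ecx, 4: ecx=6-4=2
after xor edi, ecx: edi=17^2=19
after sub edi, ecx: edi=19-2=17
halt.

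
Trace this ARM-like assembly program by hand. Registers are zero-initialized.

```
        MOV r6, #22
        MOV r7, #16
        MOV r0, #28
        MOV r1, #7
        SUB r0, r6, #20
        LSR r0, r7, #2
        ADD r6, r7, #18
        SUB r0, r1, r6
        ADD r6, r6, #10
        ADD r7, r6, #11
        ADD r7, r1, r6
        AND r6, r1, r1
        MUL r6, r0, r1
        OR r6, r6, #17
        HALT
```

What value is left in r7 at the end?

r6=22
r7=16
r0=28
r1=7
r0=22-20=2
r0=16>>2=4
r6=16+18=34
r0=7-34=-27
r6=34+10=44
r7=44+11=55
r7=7+44=51
r6=7&7=7
r6=(-27)*7=-189
r6=(-189)|17=-173
halt.

51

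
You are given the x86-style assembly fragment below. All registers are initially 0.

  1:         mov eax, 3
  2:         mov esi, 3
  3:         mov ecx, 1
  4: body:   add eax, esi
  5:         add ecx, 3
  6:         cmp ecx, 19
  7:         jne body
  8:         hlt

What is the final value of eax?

21

mov eax, 3 → eax=3
mov esi, 3 → esi=3
mov ecx, 1 → ecx=1
add eax, esi → eax=3+3=6
add ecx, 3 → ecx=1+3=4
cmp ecx, 19  (cmp 4,19)
jne body: taken
add eax, esi → eax=6+3=9
add ecx, 3 → ecx=4+3=7
cmp ecx, 19  (cmp 7,19)
jne body: taken
add eax, esi → eax=9+3=12
add ecx, 3 → ecx=7+3=10
cmp ecx, 19  (cmp 10,19)
jne body: taken
add eax, esi → eax=12+3=15
add ecx, 3 → ecx=10+3=13
cmp ecx, 19  (cmp 13,19)
jne body: taken
add eax, esi → eax=15+3=18
add ecx, 3 → ecx=13+3=16
cmp ecx, 19  (cmp 16,19)
jne body: taken
add eax, esi → eax=18+3=21
add ecx, 3 → ecx=16+3=19
cmp ecx, 19  (cmp 19,19)
jne body: not taken
halt.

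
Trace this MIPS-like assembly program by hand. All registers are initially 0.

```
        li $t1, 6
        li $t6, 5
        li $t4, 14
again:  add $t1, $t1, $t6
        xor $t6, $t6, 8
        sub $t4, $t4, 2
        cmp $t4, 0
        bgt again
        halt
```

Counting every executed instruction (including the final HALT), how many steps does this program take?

39

after li $t1, 6: $t1=6
after li $t6, 5: $t6=5
after li $t4, 14: $t4=14
after add $t1, $t1, $t6: $t1=6+5=11
after xor $t6, $t6, 8: $t6=5^8=13
after sub $t4, $t4, 2: $t4=14-2=12
cmp $t4, 0  (cmp 12,0)
bgt again: taken
after add $t1, $t1, $t6: $t1=11+13=24
after xor $t6, $t6, 8: $t6=13^8=5
after sub $t4, $t4, 2: $t4=12-2=10
cmp $t4, 0  (cmp 10,0)
bgt again: taken
after add $t1, $t1, $t6: $t1=24+5=29
after xor $t6, $t6, 8: $t6=5^8=13
after sub $t4, $t4, 2: $t4=10-2=8
cmp $t4, 0  (cmp 8,0)
bgt again: taken
after add $t1, $t1, $t6: $t1=29+13=42
after xor $t6, $t6, 8: $t6=13^8=5
after sub $t4, $t4, 2: $t4=8-2=6
cmp $t4, 0  (cmp 6,0)
bgt again: taken
after add $t1, $t1, $t6: $t1=42+5=47
after xor $t6, $t6, 8: $t6=5^8=13
after sub $t4, $t4, 2: $t4=6-2=4
cmp $t4, 0  (cmp 4,0)
bgt again: taken
after add $t1, $t1, $t6: $t1=47+13=60
after xor $t6, $t6, 8: $t6=13^8=5
after sub $t4, $t4, 2: $t4=4-2=2
cmp $t4, 0  (cmp 2,0)
bgt again: taken
after add $t1, $t1, $t6: $t1=60+5=65
after xor $t6, $t6, 8: $t6=5^8=13
after sub $t4, $t4, 2: $t4=2-2=0
cmp $t4, 0  (cmp 0,0)
bgt again: not taken
halt.
Total executed instructions: 39.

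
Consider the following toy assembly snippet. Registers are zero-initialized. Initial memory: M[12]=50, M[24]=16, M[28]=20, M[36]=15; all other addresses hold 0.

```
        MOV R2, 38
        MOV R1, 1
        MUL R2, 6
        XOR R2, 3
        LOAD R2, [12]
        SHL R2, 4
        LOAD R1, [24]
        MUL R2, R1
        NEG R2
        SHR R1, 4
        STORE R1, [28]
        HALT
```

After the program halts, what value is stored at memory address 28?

1

R2=38
R1=1
R2=38*6=228
R2=228^3=231
R2=M[12]=50
R2=50<<4=800
R1=M[24]=16
R2=800*16=12800
R2=-(12800)=-12800
R1=16>>4=1
STORE R1, [28] → M[28]=1
halt.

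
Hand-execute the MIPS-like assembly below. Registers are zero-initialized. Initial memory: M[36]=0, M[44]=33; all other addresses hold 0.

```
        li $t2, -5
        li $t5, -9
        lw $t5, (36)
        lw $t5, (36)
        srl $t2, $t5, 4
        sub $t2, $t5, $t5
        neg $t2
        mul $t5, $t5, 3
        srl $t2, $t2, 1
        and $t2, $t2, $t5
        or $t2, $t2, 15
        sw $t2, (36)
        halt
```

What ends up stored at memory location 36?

$t2=-5
$t5=-9
$t5=M[36]=0
$t5=M[36]=0
$t2=0>>4=0
$t2=0-0=0
$t2=-(0)=0
$t5=0*3=0
$t2=0>>1=0
$t2=0&0=0
$t2=0|15=15
sw $t2, (36) → M[36]=15
halt.

15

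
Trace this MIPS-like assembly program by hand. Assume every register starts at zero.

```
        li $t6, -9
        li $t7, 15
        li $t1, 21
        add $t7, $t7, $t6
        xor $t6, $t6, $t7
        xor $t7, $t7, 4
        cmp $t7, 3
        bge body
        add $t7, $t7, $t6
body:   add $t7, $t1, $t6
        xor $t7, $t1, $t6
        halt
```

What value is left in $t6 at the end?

-15

li $t6, -9 → $t6=-9
li $t7, 15 → $t7=15
li $t1, 21 → $t1=21
add $t7, $t7, $t6 → $t7=15+(-9)=6
xor $t6, $t6, $t7 → $t6=(-9)^6=-15
xor $t7, $t7, 4 → $t7=6^4=2
cmp $t7, 3  (cmp 2,3)
bge body: not taken
add $t7, $t7, $t6 → $t7=2+(-15)=-13
add $t7, $t1, $t6 → $t7=21+(-15)=6
xor $t7, $t1, $t6 → $t7=21^(-15)=-28
halt.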